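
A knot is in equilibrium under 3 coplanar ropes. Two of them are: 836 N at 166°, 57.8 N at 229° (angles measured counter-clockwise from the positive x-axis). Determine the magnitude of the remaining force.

F ≈ 864 N

Sum the known components: ΣF_x = -849.1 N, ΣF_y = 158.6 N.
For equilibrium the remaining force must supply (−ΣF_x, −ΣF_y) = (849.1, -158.6) N.
Magnitude = √((849.1)² + (-158.6)²) = 863.8 N; direction = atan2(-158.6, 849.1) = 349.4°.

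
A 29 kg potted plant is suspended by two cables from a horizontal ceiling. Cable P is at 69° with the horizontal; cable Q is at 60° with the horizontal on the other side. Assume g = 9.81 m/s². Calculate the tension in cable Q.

T_Q ≈ 131 N

Weight W = 29 × 9.81 = 284.5 N acts straight down.
Horizontal: T_P cos 69° = T_Q cos 60°  →  T_P = 1.395 T_Q.
Vertical: T_P sin 69° + T_Q sin 60° = 284.5.
Substituting the horizontal relation into the vertical equation gives 2.169 T_Q = 284.5, so T_Q = 131.2 N.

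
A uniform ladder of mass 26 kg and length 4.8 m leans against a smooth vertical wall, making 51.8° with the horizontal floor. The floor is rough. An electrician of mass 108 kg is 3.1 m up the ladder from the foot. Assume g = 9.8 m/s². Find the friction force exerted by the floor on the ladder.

Torques about the foot: N_wall · 4.8 sin 51.8° = 26×9.8×2.4 cos 51.8° + 108×9.8×3.1 cos 51.8° → N_wall = 638.15 N.
ΣF_x = 0: f_floor = N_wall = 638.15 N.

f ≈ 638 N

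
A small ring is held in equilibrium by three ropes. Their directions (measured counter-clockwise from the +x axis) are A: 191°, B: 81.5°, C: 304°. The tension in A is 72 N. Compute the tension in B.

T_B ≈ 98.1 N

Resolve: ΣF_x = 72 cos 191° + T_B cos 81.5° + T_C cos 304° = 0.
        ΣF_y = 72 sin 191° + T_B sin 81.5° + T_C sin 304° = 0.
The known terms sum to (-70.68, -13.74) N, so 0.1478 T_B + 0.5592 T_C = 70.68 and 0.9890 T_B − 0.8290 T_C = 13.74.
Solving simultaneously: T_B = 98.10 N, T_C = 100.5 N.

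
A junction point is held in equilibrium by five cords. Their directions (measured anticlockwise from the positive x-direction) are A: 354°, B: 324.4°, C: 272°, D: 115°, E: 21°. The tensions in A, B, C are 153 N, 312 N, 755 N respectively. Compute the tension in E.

T_E ≈ 10.7 N

Resolve: ΣF_x = 153 cos 354° + 312 cos 324.4° + 755 cos 272° + T_D cos 115° + T_E cos 21° = 0.
        ΣF_y = 153 sin 354° + 312 sin 324.4° + 755 sin 272° + T_D sin 115° + T_E sin 21° = 0.
The known terms sum to (432.2, -952.2) N, so -0.4226 T_D + 0.9336 T_E = -432.2 and 0.9063 T_D + 0.3584 T_E = 952.2.
Solving simultaneously: T_D = 1046 N, T_E = 10.72 N.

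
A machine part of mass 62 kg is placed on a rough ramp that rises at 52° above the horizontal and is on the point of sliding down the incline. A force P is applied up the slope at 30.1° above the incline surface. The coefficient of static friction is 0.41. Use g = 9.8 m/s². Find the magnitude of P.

P ≈ 493 N

On the verge of sliding down the incline, friction equals μN and acts up the slope.
Perpendicular: N + P sin 30.1° = W cos 52° = 374.1 N.
Along incline: P cos 30.1° + μN = W sin 52° with W sin 52° = 478.8 N.
Solving the pair for P and N: P = 493.4 N, N = 126.6 N (and f = μN = 51.92 N).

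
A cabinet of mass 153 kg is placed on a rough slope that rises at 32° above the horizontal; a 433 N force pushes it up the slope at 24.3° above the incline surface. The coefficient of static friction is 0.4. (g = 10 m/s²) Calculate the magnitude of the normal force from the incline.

Axes along / perpendicular to the incline. W sin 32° = 810.8 N down-slope; W cos 32° = 1298 N into the surface.
Perpendicular: N = W cos 32° − P sin 24.3° = 1298 − 178.2 = 1119 N.
Along incline: P cos 24.3° + f = W sin 32° (friction acts up-slope) → f = 810.8 − 394.6 = 416.1 N.
|f| = 416.1 N ≤ μN = 447.7 N, so the cabinet is indeed static.

N ≈ 1120 N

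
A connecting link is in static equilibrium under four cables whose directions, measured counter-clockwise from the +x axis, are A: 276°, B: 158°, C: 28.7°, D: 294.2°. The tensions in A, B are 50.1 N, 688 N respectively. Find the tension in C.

T_C ≈ 493 N

Resolve: ΣF_x = 50.1 cos 276° + 688 cos 158° + T_C cos 28.7° + T_D cos 294.2° = 0.
        ΣF_y = 50.1 sin 276° + 688 sin 158° + T_C sin 28.7° + T_D sin 294.2° = 0.
The known terms sum to (-632.7, 207.9) N, so 0.8771 T_C + 0.4099 T_D = 632.7 and 0.4802 T_C − 0.9121 T_D = -207.9.
Solving simultaneously: T_C = 493.4 N, T_D = 487.7 N.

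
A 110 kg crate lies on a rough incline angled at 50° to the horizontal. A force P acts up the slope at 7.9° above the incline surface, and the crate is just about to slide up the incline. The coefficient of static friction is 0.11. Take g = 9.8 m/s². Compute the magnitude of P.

P ≈ 897 N

On the verge of sliding up the incline, friction equals μN and acts down the slope.
Perpendicular: N + P sin 7.9° = W cos 50° = 692.9 N.
Along incline: P cos 7.9° = W sin 50° + μN  with W sin 50° = 825.8 N.
Solving the pair for P and N: P = 897 N, N = 569.6 N (and f = μN = 62.66 N).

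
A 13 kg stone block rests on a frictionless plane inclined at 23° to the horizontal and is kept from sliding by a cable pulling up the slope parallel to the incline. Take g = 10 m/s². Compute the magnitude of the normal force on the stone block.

N ≈ 120 N

Take axes along and perpendicular to the incline. Weight components: W sin 23° = 50.8 N down-slope, W cos 23° = 119.7 N into the surface.
Along incline: T cos 0° = W sin 23° → T = 50.8 N.
Perpendicular: N = W cos 23° − T sin 0° = 119.7 N.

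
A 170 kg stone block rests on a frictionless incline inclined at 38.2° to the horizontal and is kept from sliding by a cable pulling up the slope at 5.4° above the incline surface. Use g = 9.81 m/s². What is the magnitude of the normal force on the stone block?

N ≈ 1210 N

Take axes along and perpendicular to the incline. Weight components: W sin 38.2° = 1031 N down-slope, W cos 38.2° = 1311 N into the surface.
Along incline: T cos 5.4° = W sin 38.2° → T = 1036 N.
Perpendicular: N = W cos 38.2° − T sin 5.4° = 1213 N.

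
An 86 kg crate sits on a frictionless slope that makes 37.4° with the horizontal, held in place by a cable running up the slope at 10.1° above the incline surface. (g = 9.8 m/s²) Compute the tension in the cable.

T ≈ 520 N

Take axes along and perpendicular to the incline. Weight components: W sin 37.4° = 511.9 N down-slope, W cos 37.4° = 669.5 N into the surface.
Along incline: T cos 10.1° = W sin 37.4° → T = 520 N.
Perpendicular: N = W cos 37.4° − T sin 10.1° = 578.4 N.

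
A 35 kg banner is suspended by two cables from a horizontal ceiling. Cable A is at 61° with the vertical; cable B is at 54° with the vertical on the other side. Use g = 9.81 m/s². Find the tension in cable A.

Angles from the horizontal: cable A is 90° − 61° = 29°, cable B is 90° − 54° = 36°.
Weight W = 35 × 9.81 = 343.4 N acts straight down.
Horizontal: T_A cos 29° = T_B cos 36°  →  T_B = 1.081 T_A.
Vertical: T_A sin 29° + T_B sin 36° = 343.4.
Substituting the horizontal relation into the vertical equation gives 1.12 T_A = 343.4, so T_A = 306.5 N.

T_A ≈ 306 N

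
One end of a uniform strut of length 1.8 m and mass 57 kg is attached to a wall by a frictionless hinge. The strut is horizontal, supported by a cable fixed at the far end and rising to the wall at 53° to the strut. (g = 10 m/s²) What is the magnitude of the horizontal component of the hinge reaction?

H_x ≈ 215 N

Take torques about the hinge: T sin 53° · 1.8 = 57×10×0.9 = 513 N·m.
So T = 513 / (0.7986 × 1.8) = 356.86 N.
ΣF_x = 0: H_x = T cos 53° = 214.76 N.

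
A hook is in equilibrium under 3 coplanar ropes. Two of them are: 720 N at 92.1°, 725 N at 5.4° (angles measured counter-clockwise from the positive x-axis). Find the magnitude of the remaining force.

F ≈ 1050 N

Sum the known components: ΣF_x = 695.4 N, ΣF_y = 787.7 N.
For equilibrium the remaining force must supply (−ΣF_x, −ΣF_y) = (-695.4, -787.7) N.
Magnitude = √((-695.4)² + (-787.7)²) = 1051 N; direction = atan2(-787.7, -695.4) = 228.6°.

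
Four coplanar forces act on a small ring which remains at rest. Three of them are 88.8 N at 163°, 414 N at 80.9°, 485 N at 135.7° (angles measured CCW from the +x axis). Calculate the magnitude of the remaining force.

F ≈ 856 N

Sum the known components: ΣF_x = -366.6 N, ΣF_y = 773.5 N.
For equilibrium the remaining force must supply (−ΣF_x, −ΣF_y) = (366.6, -773.5) N.
Magnitude = √((366.6)² + (-773.5)²) = 855.9 N; direction = atan2(-773.5, 366.6) = 295.4°.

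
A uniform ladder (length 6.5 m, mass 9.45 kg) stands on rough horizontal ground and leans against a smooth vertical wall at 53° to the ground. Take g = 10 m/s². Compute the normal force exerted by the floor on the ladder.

ΣF_y = 0: N_floor = 9.45×10 = 94.5 N.

N_floor ≈ 94.5 N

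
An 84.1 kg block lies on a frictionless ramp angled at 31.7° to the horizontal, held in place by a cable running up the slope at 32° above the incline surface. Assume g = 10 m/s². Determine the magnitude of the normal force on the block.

Take axes along and perpendicular to the incline. Weight components: W sin 31.7° = 441.9 N down-slope, W cos 31.7° = 715.5 N into the surface.
Along incline: T cos 32° = W sin 31.7° → T = 521.1 N.
Perpendicular: N = W cos 31.7° − T sin 32° = 439.4 N.

N ≈ 439 N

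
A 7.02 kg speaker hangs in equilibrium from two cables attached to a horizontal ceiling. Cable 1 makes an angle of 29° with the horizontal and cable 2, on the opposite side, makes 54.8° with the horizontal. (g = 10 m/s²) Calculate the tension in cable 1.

T_1 ≈ 40.7 N

Weight W = 7.02 × 10 = 70.2 N acts straight down.
Horizontal: T_1 cos 29° = T_2 cos 54.8°  →  T_2 = 1.517 T_1.
Vertical: T_1 sin 29° + T_2 sin 54.8° = 70.2.
Substituting the horizontal relation into the vertical equation gives 1.725 T_1 = 70.2, so T_1 = 40.7 N.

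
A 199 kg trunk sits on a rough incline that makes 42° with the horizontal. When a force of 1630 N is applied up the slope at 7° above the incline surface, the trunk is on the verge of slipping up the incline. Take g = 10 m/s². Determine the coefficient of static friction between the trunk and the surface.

On the verge of sliding up the incline, friction is at its maximum μN and acts down the slope.
Perpendicular to incline: N = W cos 42° − P sin 7° = 1479 − 198.6 = 1280 N.
Along incline: P cos 7° − μN = W sin 42° → μ = −(W sin 42° − P cos 7°) / N = 0.2236.

μ ≈ 0.224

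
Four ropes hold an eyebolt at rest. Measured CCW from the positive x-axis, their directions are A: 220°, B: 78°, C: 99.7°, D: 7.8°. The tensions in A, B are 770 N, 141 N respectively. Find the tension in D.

Resolve: ΣF_x = 770 cos 220° + 141 cos 78° + T_C cos 99.7° + T_D cos 7.8° = 0.
        ΣF_y = 770 sin 220° + 141 sin 78° + T_C sin 99.7° + T_D sin 7.8° = 0.
The known terms sum to (-560.5, -357) N, so -0.1685 T_C + 0.9907 T_D = 560.5 and 0.9857 T_C + 0.1357 T_D = 357.
Solving simultaneously: T_C = 277.8 N, T_D = 613 N.

T_D ≈ 613 N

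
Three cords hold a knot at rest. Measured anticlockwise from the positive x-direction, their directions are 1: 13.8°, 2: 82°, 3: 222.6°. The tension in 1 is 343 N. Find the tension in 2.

T_2 ≈ 260 N

Resolve: ΣF_x = 343 cos 13.8° + T_2 cos 82° + T_3 cos 222.6° = 0.
        ΣF_y = 343 sin 13.8° + T_2 sin 82° + T_3 sin 222.6° = 0.
The known terms sum to (333.1, 81.82) N, so 0.1392 T_2 − 0.7361 T_3 = -333.1 and 0.9903 T_2 − 0.6769 T_3 = -81.82.
Solving simultaneously: T_2 = 260.3 N, T_3 = 501.7 N.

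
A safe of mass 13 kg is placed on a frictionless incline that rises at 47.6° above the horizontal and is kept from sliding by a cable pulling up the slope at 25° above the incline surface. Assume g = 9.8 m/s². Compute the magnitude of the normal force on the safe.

N ≈ 42 N

Take axes along and perpendicular to the incline. Weight components: W sin 47.6° = 94.08 N down-slope, W cos 47.6° = 85.91 N into the surface.
Along incline: T cos 25° = W sin 47.6° → T = 103.8 N.
Perpendicular: N = W cos 47.6° − T sin 25° = 42.04 N.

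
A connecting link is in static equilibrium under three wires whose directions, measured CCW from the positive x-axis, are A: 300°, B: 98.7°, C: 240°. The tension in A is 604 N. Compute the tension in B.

Resolve: ΣF_x = 604 cos 300° + T_B cos 98.7° + T_C cos 240° = 0.
        ΣF_y = 604 sin 300° + T_B sin 98.7° + T_C sin 240° = 0.
The known terms sum to (302, -523.1) N, so -0.1513 T_B − 0.5000 T_C = -302 and 0.9885 T_B − 0.8660 T_C = 523.1.
Solving simultaneously: T_B = 836.6 N, T_C = 350.9 N.

T_B ≈ 837 N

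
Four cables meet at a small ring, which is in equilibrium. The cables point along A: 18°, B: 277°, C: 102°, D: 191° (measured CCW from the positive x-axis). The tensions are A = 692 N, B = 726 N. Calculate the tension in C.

Resolve: ΣF_x = 692 cos 18° + 726 cos 277° + T_C cos 102° + T_D cos 191° = 0.
        ΣF_y = 692 sin 18° + 726 sin 277° + T_C sin 102° + T_D sin 191° = 0.
The known terms sum to (746.6, -506.7) N, so -0.2079 T_C − 0.9816 T_D = -746.6 and 0.9781 T_C − 0.1908 T_D = 506.7.
Solving simultaneously: T_C = 640 N, T_D = 625 N.

T_C ≈ 640 N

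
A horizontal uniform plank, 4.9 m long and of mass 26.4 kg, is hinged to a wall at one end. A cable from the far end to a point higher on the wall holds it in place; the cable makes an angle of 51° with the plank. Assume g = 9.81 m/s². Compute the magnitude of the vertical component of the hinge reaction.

Take torques about the hinge: T sin 51° · 4.9 = 26.4×9.81×2.45 = 634.51 N·m.
So T = 634.51 / (0.7771 × 4.9) = 166.63 N.
ΣF_y = 0: H_y = (26.4×9.81) − T sin 51° = 258.98 − 129.49 = 129.49 N.

|H_y| ≈ 129 N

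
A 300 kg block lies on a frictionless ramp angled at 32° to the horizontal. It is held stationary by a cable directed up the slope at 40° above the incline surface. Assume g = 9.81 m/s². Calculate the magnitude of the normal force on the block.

Take axes along and perpendicular to the incline. Weight components: W sin 32° = 1560 N down-slope, W cos 32° = 2496 N into the surface.
Along incline: T cos 40° = W sin 32° → T = 2036 N.
Perpendicular: N = W cos 32° − T sin 40° = 1187 N.

N ≈ 1190 N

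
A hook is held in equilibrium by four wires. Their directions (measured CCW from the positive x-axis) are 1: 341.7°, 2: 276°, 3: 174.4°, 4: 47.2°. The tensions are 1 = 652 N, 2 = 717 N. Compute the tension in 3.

T_3 ≈ 1420 N

Resolve: ΣF_x = 652 cos 341.7° + 717 cos 276° + T_3 cos 174.4° + T_4 cos 47.2° = 0.
        ΣF_y = 652 sin 341.7° + 717 sin 276° + T_3 sin 174.4° + T_4 sin 47.2° = 0.
The known terms sum to (694, -917.8) N, so -0.9952 T_3 + 0.6794 T_4 = -694 and 0.0976 T_3 + 0.7337 T_4 = 917.8.
Solving simultaneously: T_3 = 1422 N, T_4 = 1062 N.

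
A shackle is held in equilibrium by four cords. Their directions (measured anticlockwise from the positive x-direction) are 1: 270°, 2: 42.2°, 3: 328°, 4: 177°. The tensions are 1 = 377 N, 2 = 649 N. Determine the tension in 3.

Resolve: ΣF_x = 377 cos 270° + 649 cos 42.2° + T_3 cos 328° + T_4 cos 177° = 0.
        ΣF_y = 377 sin 270° + 649 sin 42.2° + T_3 sin 328° + T_4 sin 177° = 0.
The known terms sum to (480.8, 58.95) N, so 0.8480 T_3 − 0.9986 T_4 = -480.8 and -0.5299 T_3 + 0.0523 T_4 = -58.95.
Solving simultaneously: T_3 = 173.3 N, T_4 = 628.6 N.

T_3 ≈ 173 N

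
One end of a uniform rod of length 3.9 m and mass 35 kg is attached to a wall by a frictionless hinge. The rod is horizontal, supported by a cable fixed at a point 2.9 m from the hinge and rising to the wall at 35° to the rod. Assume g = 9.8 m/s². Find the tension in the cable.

T ≈ 402 N

Take torques about the hinge: T sin 35° · 2.9 = 35×9.8×1.95 = 668.85 N·m.
So T = 668.85 / (0.5736 × 2.9) = 402.1 N.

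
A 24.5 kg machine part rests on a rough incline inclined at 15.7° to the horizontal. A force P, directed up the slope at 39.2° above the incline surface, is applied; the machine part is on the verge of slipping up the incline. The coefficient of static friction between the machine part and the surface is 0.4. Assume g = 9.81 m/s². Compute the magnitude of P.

On the verge of sliding up the incline, friction equals μN and acts down the slope.
Perpendicular: N + P sin 39.2° = W cos 15.7° = 231.4 N.
Along incline: P cos 39.2° = W sin 15.7° + μN  with W sin 15.7° = 65.04 N.
Solving the pair for P and N: P = 153.3 N, N = 134.5 N (and f = μN = 53.79 N).

P ≈ 153 N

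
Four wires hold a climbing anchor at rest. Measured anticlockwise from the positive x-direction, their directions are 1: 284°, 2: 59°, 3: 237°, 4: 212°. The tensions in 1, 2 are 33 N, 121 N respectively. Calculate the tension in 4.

Resolve: ΣF_x = 33 cos 284° + 121 cos 59° + T_3 cos 237° + T_4 cos 212° = 0.
        ΣF_y = 33 sin 284° + 121 sin 59° + T_3 sin 237° + T_4 sin 212° = 0.
The known terms sum to (70.3, 71.7) N, so -0.5446 T_3 − 0.8480 T_4 = -70.3 and -0.8387 T_3 − 0.5299 T_4 = -71.7.
Solving simultaneously: T_3 = 55.72 N, T_4 = 47.12 N.

T_4 ≈ 47.1 N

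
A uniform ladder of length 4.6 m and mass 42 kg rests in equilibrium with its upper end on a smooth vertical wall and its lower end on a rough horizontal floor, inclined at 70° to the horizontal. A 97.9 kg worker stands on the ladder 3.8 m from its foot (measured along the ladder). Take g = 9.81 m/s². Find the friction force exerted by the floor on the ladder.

Torques about the foot: N_wall · 4.6 sin 70° = 42×9.81×2.3 cos 70° + 97.9×9.81×3.8 cos 70° → N_wall = 363.75 N.
ΣF_x = 0: f_floor = N_wall = 363.75 N.

f ≈ 364 N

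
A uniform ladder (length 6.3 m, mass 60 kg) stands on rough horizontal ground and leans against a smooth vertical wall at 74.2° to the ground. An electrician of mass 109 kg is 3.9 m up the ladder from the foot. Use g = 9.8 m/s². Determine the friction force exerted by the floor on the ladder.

f ≈ 270 N

Torques about the foot: N_wall · 6.3 sin 74.2° = 60×9.8×3.15 cos 74.2° + 109×9.8×3.9 cos 74.2° → N_wall = 270.31 N.
ΣF_x = 0: f_floor = N_wall = 270.31 N.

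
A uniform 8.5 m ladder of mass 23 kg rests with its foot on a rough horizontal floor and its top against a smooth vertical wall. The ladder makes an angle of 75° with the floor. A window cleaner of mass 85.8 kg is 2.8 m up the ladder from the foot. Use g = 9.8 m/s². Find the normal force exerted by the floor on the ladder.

ΣF_y = 0: N_floor = 23×9.8 + 85.8×9.8 = 1066.2 N.

N_floor ≈ 1070 N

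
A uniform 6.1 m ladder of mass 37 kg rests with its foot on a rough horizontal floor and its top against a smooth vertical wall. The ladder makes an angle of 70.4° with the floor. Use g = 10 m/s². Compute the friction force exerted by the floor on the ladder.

f ≈ 65.9 N

Torques about the foot: N_wall · 6.1 sin 70.4° = 37×10×3.05 cos 70.4° → N_wall = 65.876 N.
ΣF_x = 0: f_floor = N_wall = 65.876 N.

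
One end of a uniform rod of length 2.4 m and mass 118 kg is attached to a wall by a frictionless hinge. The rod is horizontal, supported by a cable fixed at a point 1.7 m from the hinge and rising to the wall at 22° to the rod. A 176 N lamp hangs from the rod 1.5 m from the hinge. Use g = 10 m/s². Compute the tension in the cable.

T ≈ 2640 N

Take torques about the hinge: T sin 22° · 1.7 = 118×10×1.2 + 176×1.5 = 1680 N·m.
So T = 1680 / (0.3746 × 1.7) = 2638.1 N.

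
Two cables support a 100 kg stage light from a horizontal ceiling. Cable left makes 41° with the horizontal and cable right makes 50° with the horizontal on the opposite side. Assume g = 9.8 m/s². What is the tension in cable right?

Weight W = 100 × 9.8 = 980 N acts straight down.
Horizontal: T_left cos 41° = T_right cos 50°  →  T_left = 0.8517 T_right.
Vertical: T_left sin 41° + T_right sin 50° = 980.
Substituting the horizontal relation into the vertical equation gives 1.325 T_right = 980, so T_right = 739.7 N.

T_right ≈ 740 N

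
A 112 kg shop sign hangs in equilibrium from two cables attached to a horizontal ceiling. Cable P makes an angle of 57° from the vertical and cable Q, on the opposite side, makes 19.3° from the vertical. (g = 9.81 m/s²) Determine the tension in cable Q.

T_Q ≈ 948 N

Angles from the horizontal: cable P is 90° − 57° = 33°, cable Q is 90° − 19.3° = 70.7°.
Weight W = 112 × 9.81 = 1099 N acts straight down.
Horizontal: T_P cos 33° = T_Q cos 70.7°  →  T_P = 0.3941 T_Q.
Vertical: T_P sin 33° + T_Q sin 70.7° = 1099.
Substituting the horizontal relation into the vertical equation gives 1.158 T_Q = 1099, so T_Q = 948.4 N.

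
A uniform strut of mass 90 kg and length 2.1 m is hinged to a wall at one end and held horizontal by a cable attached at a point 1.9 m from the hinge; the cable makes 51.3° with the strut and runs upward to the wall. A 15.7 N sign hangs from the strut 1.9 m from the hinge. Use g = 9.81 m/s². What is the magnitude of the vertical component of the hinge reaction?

Take torques about the hinge: T sin 51.3° · 1.9 = 90×9.81×1.05 + 15.7×1.9 = 956.88 N·m.
So T = 956.88 / (0.7804 × 1.9) = 645.31 N.
ΣF_y = 0: H_y = (90×9.81 + 15.7) − T sin 51.3° = 898.6 − 503.62 = 394.98 N.

|H_y| ≈ 395 N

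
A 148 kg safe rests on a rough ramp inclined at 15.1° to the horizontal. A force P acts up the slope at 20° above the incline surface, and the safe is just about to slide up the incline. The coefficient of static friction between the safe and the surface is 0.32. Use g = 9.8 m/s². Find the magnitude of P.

On the verge of sliding up the incline, friction equals μN and acts down the slope.
Perpendicular: N + P sin 20° = W cos 15.1° = 1400 N.
Along incline: P cos 20° = W sin 15.1° + μN  with W sin 15.1° = 377.8 N.
Solving the pair for P and N: P = 787.3 N, N = 1131 N (and f = μN = 361.9 N).

P ≈ 787 N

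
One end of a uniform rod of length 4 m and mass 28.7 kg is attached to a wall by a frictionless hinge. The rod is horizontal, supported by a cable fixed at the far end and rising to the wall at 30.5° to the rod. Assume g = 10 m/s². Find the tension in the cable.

T ≈ 283 N

Take torques about the hinge: T sin 30.5° · 4 = 28.7×10×2 = 574 N·m.
So T = 574 / (0.5075 × 4) = 282.74 N.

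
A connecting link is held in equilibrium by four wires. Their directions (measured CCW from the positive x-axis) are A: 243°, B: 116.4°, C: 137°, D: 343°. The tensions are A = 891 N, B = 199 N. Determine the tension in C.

T_C ≈ 1670 N

Resolve: ΣF_x = 891 cos 243° + 199 cos 116.4° + T_C cos 137° + T_D cos 343° = 0.
        ΣF_y = 891 sin 243° + 199 sin 116.4° + T_C sin 137° + T_D sin 343° = 0.
The known terms sum to (-493, -615.6) N, so -0.7314 T_C + 0.9563 T_D = 493 and 0.6820 T_C − 0.2924 T_D = 615.6.
Solving simultaneously: T_C = 1672 N, T_D = 1794 N.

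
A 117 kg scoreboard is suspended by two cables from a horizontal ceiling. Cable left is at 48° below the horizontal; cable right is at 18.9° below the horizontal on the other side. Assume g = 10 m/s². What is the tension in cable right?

Weight W = 117 × 10 = 1170 N acts straight down.
Horizontal: T_left cos 48° = T_right cos 18.9°  →  T_left = 1.414 T_right.
Vertical: T_left sin 48° + T_right sin 18.9° = 1170.
Substituting the horizontal relation into the vertical equation gives 1.375 T_right = 1170, so T_right = 851.1 N.

T_right ≈ 851 N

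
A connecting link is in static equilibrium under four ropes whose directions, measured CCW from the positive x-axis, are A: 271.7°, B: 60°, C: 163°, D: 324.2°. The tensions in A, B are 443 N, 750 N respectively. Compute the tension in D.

Resolve: ΣF_x = 443 cos 271.7° + 750 cos 60° + T_C cos 163° + T_D cos 324.2° = 0.
        ΣF_y = 443 sin 271.7° + 750 sin 60° + T_C sin 163° + T_D sin 324.2° = 0.
The known terms sum to (388.1, 206.7) N, so -0.9563 T_C + 0.8111 T_D = -388.1 and 0.2924 T_C − 0.5850 T_D = -206.7.
Solving simultaneously: T_C = 1225 N, T_D = 965.5 N.

T_D ≈ 966 N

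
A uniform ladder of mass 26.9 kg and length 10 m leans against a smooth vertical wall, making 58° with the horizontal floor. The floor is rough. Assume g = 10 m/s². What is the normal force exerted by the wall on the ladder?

N_wall ≈ 84 N

Torques about the foot: N_wall · 10 sin 58° = 26.9×10×5 cos 58° → N_wall = 84.045 N.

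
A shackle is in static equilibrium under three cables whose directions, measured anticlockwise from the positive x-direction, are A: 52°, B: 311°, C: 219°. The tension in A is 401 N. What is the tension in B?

Resolve: ΣF_x = 401 cos 52° + T_B cos 311° + T_C cos 219° = 0.
        ΣF_y = 401 sin 52° + T_B sin 311° + T_C sin 219° = 0.
The known terms sum to (246.9, 316) N, so 0.6561 T_B − 0.7771 T_C = -246.9 and -0.7547 T_B − 0.6293 T_C = -316.
Solving simultaneously: T_B = 90.26 N, T_C = 393.9 N.

T_B ≈ 90.3 N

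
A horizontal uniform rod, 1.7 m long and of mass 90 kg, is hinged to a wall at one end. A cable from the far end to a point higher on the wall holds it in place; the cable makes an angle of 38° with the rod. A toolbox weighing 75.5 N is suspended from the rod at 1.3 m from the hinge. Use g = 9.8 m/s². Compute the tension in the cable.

T ≈ 810 N

Take torques about the hinge: T sin 38° · 1.7 = 90×9.8×0.85 + 75.5×1.3 = 847.85 N·m.
So T = 847.85 / (0.6157 × 1.7) = 810.08 N.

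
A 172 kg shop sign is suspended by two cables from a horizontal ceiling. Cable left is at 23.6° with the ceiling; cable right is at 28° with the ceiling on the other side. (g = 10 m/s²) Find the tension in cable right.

T_right ≈ 2010 N

Weight W = 172 × 10 = 1720 N acts straight down.
Horizontal: T_left cos 23.6° = T_right cos 28°  →  T_left = 0.9635 T_right.
Vertical: T_left sin 23.6° + T_right sin 28° = 1720.
Substituting the horizontal relation into the vertical equation gives 0.8552 T_right = 1720, so T_right = 2011 N.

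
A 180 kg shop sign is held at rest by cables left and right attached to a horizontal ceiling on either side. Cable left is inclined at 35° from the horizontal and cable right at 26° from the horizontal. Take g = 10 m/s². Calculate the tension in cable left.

Weight W = 180 × 10 = 1800 N acts straight down.
Horizontal: T_left cos 35° = T_right cos 26°  →  T_right = 0.9114 T_left.
Vertical: T_left sin 35° + T_right sin 26° = 1800.
Substituting the horizontal relation into the vertical equation gives 0.9731 T_left = 1800, so T_left = 1850 N.

T_left ≈ 1850 N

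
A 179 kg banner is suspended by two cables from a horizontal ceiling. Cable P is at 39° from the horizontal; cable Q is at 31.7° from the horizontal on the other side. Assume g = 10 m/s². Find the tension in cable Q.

T_Q ≈ 1470 N

Weight W = 179 × 10 = 1790 N acts straight down.
Horizontal: T_P cos 39° = T_Q cos 31.7°  →  T_P = 1.095 T_Q.
Vertical: T_P sin 39° + T_Q sin 31.7° = 1790.
Substituting the horizontal relation into the vertical equation gives 1.214 T_Q = 1790, so T_Q = 1474 N.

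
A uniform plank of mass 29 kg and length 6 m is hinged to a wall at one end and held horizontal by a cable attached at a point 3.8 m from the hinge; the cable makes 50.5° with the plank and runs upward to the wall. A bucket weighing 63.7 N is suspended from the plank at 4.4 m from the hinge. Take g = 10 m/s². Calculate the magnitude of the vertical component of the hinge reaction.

|H_y| ≈ 51 N

Take torques about the hinge: T sin 50.5° · 3.8 = 29×10×3 + 63.7×4.4 = 1150.3 N·m.
So T = 1150.3 / (0.7716 × 3.8) = 392.3 N.
ΣF_y = 0: H_y = (29×10 + 63.7) − T sin 50.5° = 353.7 − 302.71 = 50.995 N.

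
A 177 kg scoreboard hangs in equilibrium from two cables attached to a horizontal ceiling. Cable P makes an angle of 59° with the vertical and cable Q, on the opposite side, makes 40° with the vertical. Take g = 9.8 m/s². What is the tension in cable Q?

Angles from the horizontal: cable P is 90° − 59° = 31°, cable Q is 90° − 40° = 50°.
Weight W = 177 × 9.8 = 1735 N acts straight down.
Horizontal: T_P cos 31° = T_Q cos 50°  →  T_P = 0.7499 T_Q.
Vertical: T_P sin 31° + T_Q sin 50° = 1735.
Substituting the horizontal relation into the vertical equation gives 1.152 T_Q = 1735, so T_Q = 1505 N.

T_Q ≈ 1510 N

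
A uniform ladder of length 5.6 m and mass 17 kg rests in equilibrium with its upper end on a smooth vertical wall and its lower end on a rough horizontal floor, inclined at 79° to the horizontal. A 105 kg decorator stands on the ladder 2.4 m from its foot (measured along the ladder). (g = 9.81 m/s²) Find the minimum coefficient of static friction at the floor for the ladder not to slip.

μ_min ≈ 0.0852

ΣF_y = 0: N_floor = 17×9.81 + 105×9.81 = 1196.8 N.
Torques about the foot: N_wall · 5.6 sin 79° = 17×9.81×2.8 cos 79° + 105×9.81×2.4 cos 79° → N_wall = 102.02 N.
ΣF_x = 0: f_floor = N_wall = 102.02 N.
μ_min = f_floor / N_floor = 102.02 / 1196.8 = 0.08524.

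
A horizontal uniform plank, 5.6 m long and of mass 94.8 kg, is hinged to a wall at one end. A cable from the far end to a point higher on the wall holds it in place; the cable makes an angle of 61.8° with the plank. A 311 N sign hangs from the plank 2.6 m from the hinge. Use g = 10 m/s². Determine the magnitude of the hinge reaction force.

Take torques about the hinge: T sin 61.8° · 5.6 = 94.8×10×2.8 + 311×2.6 = 3463 N·m.
So T = 3463 / (0.8813 × 5.6) = 701.68 N.
ΣF_x = 0: H_x = T cos 61.8° = 331.58 N.
ΣF_y = 0: H_y = (94.8×10 + 311) − T sin 61.8° = 1259 − 618.39 = 640.61 N.
|H| = √(H_x² + H_y²) = √((331.58)² + (640.61)²) = 721.33 N.

|H| ≈ 721 N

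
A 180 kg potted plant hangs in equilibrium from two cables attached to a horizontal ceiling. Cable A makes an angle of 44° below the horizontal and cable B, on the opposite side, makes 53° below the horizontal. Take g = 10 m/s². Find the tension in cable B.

T_B ≈ 1300 N

Weight W = 180 × 10 = 1800 N acts straight down.
Horizontal: T_A cos 44° = T_B cos 53°  →  T_A = 0.8366 T_B.
Vertical: T_A sin 44° + T_B sin 53° = 1800.
Substituting the horizontal relation into the vertical equation gives 1.38 T_B = 1800, so T_B = 1305 N.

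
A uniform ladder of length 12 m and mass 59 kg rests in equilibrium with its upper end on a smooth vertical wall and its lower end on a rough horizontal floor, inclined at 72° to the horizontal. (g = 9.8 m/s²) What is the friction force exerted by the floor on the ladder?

Torques about the foot: N_wall · 12 sin 72° = 59×9.8×6 cos 72° → N_wall = 93.934 N.
ΣF_x = 0: f_floor = N_wall = 93.934 N.

f ≈ 93.9 N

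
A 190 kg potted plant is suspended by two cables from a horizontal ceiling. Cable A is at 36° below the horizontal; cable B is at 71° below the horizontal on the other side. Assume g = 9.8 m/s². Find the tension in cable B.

T_B ≈ 1580 N

Weight W = 190 × 9.8 = 1862 N acts straight down.
Horizontal: T_A cos 36° = T_B cos 71°  →  T_A = 0.4024 T_B.
Vertical: T_A sin 36° + T_B sin 71° = 1862.
Substituting the horizontal relation into the vertical equation gives 1.182 T_B = 1862, so T_B = 1575 N.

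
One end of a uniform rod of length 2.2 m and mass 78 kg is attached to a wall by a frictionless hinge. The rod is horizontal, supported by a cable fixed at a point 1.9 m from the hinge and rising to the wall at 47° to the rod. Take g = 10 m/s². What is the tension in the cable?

T ≈ 617 N

Take torques about the hinge: T sin 47° · 1.9 = 78×10×1.1 = 858 N·m.
So T = 858 / (0.7314 × 1.9) = 617.46 N.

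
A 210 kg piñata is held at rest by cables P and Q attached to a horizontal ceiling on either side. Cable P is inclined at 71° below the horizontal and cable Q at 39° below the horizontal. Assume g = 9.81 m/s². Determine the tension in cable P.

Weight W = 210 × 9.81 = 2060 N acts straight down.
Horizontal: T_P cos 71° = T_Q cos 39°  →  T_Q = 0.4189 T_P.
Vertical: T_P sin 71° + T_Q sin 39° = 2060.
Substituting the horizontal relation into the vertical equation gives 1.209 T_P = 2060, so T_P = 1704 N.

T_P ≈ 1700 N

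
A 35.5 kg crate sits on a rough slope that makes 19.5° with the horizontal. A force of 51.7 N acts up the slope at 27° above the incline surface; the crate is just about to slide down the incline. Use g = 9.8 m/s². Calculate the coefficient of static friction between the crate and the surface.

μ ≈ 0.230

On the verge of sliding down the incline, friction is at its maximum μN and acts up the slope.
Perpendicular to incline: N = W cos 19.5° − P sin 27° = 327.9 − 23.47 = 304.5 N.
Along incline: P cos 27° + μN = W sin 19.5° → μ = (W sin 19.5° − P cos 27°) / N = 0.2301.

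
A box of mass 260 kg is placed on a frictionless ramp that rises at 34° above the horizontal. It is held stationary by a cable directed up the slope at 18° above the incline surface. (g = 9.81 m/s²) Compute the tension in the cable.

Take axes along and perpendicular to the incline. Weight components: W sin 34° = 1426 N down-slope, W cos 34° = 2115 N into the surface.
Along incline: T cos 18° = W sin 34° → T = 1500 N.
Perpendicular: N = W cos 34° − T sin 18° = 1651 N.

T ≈ 1500 N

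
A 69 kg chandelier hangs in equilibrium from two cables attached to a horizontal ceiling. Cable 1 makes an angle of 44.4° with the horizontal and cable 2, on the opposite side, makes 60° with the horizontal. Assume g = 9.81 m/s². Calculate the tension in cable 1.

Weight W = 69 × 9.81 = 676.9 N acts straight down.
Horizontal: T_1 cos 44.4° = T_2 cos 60°  →  T_2 = 1.429 T_1.
Vertical: T_1 sin 44.4° + T_2 sin 60° = 676.9.
Substituting the horizontal relation into the vertical equation gives 1.937 T_1 = 676.9, so T_1 = 349.4 N.

T_1 ≈ 349 N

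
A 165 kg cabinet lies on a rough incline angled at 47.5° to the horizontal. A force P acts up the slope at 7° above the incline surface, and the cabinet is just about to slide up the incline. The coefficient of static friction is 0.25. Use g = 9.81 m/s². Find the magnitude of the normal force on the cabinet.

N ≈ 919 N

On the verge of sliding up the incline, friction equals μN and acts down the slope.
Perpendicular: N + P sin 7° = W cos 47.5° = 1094 N.
Along incline: P cos 7° = W sin 47.5° + μN  with W sin 47.5° = 1193 N.
Solving the pair for P and N: P = 1434 N, N = 918.8 N (and f = μN = 229.7 N).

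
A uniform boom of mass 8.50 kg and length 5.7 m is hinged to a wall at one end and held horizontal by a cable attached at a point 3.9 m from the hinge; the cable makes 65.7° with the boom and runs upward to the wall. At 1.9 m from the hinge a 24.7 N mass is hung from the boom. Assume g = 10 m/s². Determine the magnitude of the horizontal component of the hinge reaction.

Take torques about the hinge: T sin 65.7° · 3.9 = 8.50×10×2.85 + 24.7×1.9 = 289.18 N·m.
So T = 289.18 / (0.9114 × 3.9) = 81.357 N.
ΣF_x = 0: H_x = T cos 65.7° = 33.479 N.

H_x ≈ 33.5 N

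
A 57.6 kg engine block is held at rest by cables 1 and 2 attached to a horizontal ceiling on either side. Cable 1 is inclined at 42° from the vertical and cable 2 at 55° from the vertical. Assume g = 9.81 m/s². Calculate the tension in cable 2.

T_2 ≈ 381 N

Angles from the horizontal: cable 1 is 90° − 42° = 48°, cable 2 is 90° − 55° = 35°.
Weight W = 57.6 × 9.81 = 565.1 N acts straight down.
Horizontal: T_1 cos 48° = T_2 cos 35°  →  T_1 = 1.224 T_2.
Vertical: T_1 sin 48° + T_2 sin 35° = 565.1.
Substituting the horizontal relation into the vertical equation gives 1.483 T_2 = 565.1, so T_2 = 380.9 N.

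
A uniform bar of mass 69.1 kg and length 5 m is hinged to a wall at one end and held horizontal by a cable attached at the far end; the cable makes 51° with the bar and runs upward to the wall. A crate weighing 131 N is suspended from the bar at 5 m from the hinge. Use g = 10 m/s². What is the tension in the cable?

T ≈ 613 N

Take torques about the hinge: T sin 51° · 5 = 69.1×10×2.5 + 131×5 = 2382.5 N·m.
So T = 2382.5 / (0.7771 × 5) = 613.14 N.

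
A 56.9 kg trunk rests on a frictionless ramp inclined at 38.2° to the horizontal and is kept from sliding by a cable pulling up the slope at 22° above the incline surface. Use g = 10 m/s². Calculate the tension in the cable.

Take axes along and perpendicular to the incline. Weight components: W sin 38.2° = 351.9 N down-slope, W cos 38.2° = 447.2 N into the surface.
Along incline: T cos 22° = W sin 38.2° → T = 379.5 N.
Perpendicular: N = W cos 38.2° − T sin 22° = 305 N.

T ≈ 380 N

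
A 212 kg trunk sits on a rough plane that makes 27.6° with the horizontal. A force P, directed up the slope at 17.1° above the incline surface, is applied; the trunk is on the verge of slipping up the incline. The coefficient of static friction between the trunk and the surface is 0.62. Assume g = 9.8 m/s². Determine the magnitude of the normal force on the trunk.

N ≈ 1300 N

On the verge of sliding up the incline, friction equals μN and acts down the slope.
Perpendicular: N + P sin 17.1° = W cos 27.6° = 1841 N.
Along incline: P cos 17.1° = W sin 27.6° + μN  with W sin 27.6° = 962.5 N.
Solving the pair for P and N: P = 1849 N, N = 1298 N (and f = μN = 804.5 N).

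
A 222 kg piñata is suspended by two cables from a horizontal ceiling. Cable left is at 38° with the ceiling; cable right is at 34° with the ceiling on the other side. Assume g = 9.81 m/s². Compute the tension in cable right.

Weight W = 222 × 9.81 = 2178 N acts straight down.
Horizontal: T_left cos 38° = T_right cos 34°  →  T_left = 1.052 T_right.
Vertical: T_left sin 38° + T_right sin 34° = 2178.
Substituting the horizontal relation into the vertical equation gives 1.207 T_right = 2178, so T_right = 1804 N.

T_right ≈ 1800 N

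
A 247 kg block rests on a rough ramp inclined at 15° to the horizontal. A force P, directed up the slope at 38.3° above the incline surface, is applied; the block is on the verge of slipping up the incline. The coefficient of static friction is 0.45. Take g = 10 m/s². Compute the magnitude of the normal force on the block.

On the verge of sliding up the incline, friction equals μN and acts down the slope.
Perpendicular: N + P sin 38.3° = W cos 15° = 2386 N.
Along incline: P cos 38.3° = W sin 15° + μN  with W sin 15° = 639.3 N.
Solving the pair for P and N: P = 1610 N, N = 1388 N (and f = μN = 624.5 N).

N ≈ 1390 N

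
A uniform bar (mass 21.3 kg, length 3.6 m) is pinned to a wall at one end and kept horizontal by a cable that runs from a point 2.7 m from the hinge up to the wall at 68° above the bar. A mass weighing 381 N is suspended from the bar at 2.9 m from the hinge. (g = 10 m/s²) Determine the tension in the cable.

Take torques about the hinge: T sin 68° · 2.7 = 21.3×10×1.8 + 381×2.9 = 1488.3 N·m.
So T = 1488.3 / (0.9272 × 2.7) = 594.51 N.

T ≈ 595 N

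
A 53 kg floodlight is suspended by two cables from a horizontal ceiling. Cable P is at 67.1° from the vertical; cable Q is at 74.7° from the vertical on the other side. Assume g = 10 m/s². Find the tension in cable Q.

T_Q ≈ 789 N

Angles from the horizontal: cable P is 90° − 67.1° = 22.9°, cable Q is 90° − 74.7° = 15.3°.
Weight W = 53 × 10 = 530 N acts straight down.
Horizontal: T_P cos 22.9° = T_Q cos 15.3°  →  T_P = 1.047 T_Q.
Vertical: T_P sin 22.9° + T_Q sin 15.3° = 530.
Substituting the horizontal relation into the vertical equation gives 0.6713 T_Q = 530, so T_Q = 789.5 N.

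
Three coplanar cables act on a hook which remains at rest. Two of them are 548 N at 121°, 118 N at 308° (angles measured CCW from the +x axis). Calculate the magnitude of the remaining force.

Sum the known components: ΣF_x = -209.6 N, ΣF_y = 376.7 N.
For equilibrium the remaining force must supply (−ΣF_x, −ΣF_y) = (209.6, -376.7) N.
Magnitude = √((209.6)² + (-376.7)²) = 431.1 N; direction = atan2(-376.7, 209.6) = 299.1°.

F ≈ 431 N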